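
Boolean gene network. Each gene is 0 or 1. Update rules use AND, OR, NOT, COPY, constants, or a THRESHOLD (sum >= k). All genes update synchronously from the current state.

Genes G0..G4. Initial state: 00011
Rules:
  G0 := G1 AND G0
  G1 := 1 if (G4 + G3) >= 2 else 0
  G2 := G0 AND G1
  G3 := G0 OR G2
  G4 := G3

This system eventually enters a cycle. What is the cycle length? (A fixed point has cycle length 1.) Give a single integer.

Step 0: 00011
Step 1: G0=G1&G0=0&0=0 G1=(1+1>=2)=1 G2=G0&G1=0&0=0 G3=G0|G2=0|0=0 G4=G3=1 -> 01001
Step 2: G0=G1&G0=1&0=0 G1=(1+0>=2)=0 G2=G0&G1=0&1=0 G3=G0|G2=0|0=0 G4=G3=0 -> 00000
Step 3: G0=G1&G0=0&0=0 G1=(0+0>=2)=0 G2=G0&G1=0&0=0 G3=G0|G2=0|0=0 G4=G3=0 -> 00000
State from step 3 equals state from step 2 -> cycle length 1

Answer: 1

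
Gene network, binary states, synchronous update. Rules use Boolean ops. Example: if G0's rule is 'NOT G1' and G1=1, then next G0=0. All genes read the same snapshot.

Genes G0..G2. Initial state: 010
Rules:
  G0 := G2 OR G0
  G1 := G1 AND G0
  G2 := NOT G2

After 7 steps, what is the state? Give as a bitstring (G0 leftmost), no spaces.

Step 1: G0=G2|G0=0|0=0 G1=G1&G0=1&0=0 G2=NOT G2=NOT 0=1 -> 001
Step 2: G0=G2|G0=1|0=1 G1=G1&G0=0&0=0 G2=NOT G2=NOT 1=0 -> 100
Step 3: G0=G2|G0=0|1=1 G1=G1&G0=0&1=0 G2=NOT G2=NOT 0=1 -> 101
Step 4: G0=G2|G0=1|1=1 G1=G1&G0=0&1=0 G2=NOT G2=NOT 1=0 -> 100
Step 5: G0=G2|G0=0|1=1 G1=G1&G0=0&1=0 G2=NOT G2=NOT 0=1 -> 101
Step 6: G0=G2|G0=1|1=1 G1=G1&G0=0&1=0 G2=NOT G2=NOT 1=0 -> 100
Step 7: G0=G2|G0=0|1=1 G1=G1&G0=0&1=0 G2=NOT G2=NOT 0=1 -> 101

101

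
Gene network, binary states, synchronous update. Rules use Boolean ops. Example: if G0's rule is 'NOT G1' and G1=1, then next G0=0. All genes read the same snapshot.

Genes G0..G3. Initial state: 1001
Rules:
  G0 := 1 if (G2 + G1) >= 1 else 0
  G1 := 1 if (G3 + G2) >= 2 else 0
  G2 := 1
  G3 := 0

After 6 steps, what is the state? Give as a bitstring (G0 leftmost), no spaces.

Step 1: G0=(0+0>=1)=0 G1=(1+0>=2)=0 G2=1(const) G3=0(const) -> 0010
Step 2: G0=(1+0>=1)=1 G1=(0+1>=2)=0 G2=1(const) G3=0(const) -> 1010
Step 3: G0=(1+0>=1)=1 G1=(0+1>=2)=0 G2=1(const) G3=0(const) -> 1010
Step 4: G0=(1+0>=1)=1 G1=(0+1>=2)=0 G2=1(const) G3=0(const) -> 1010
Step 5: G0=(1+0>=1)=1 G1=(0+1>=2)=0 G2=1(const) G3=0(const) -> 1010
Step 6: G0=(1+0>=1)=1 G1=(0+1>=2)=0 G2=1(const) G3=0(const) -> 1010

1010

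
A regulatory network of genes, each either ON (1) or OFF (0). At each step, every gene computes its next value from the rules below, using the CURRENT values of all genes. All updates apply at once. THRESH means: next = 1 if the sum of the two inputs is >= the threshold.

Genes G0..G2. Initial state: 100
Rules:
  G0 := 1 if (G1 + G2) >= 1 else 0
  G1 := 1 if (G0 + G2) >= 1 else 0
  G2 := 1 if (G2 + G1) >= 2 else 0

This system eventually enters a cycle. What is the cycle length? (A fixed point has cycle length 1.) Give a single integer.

Step 0: 100
Step 1: G0=(0+0>=1)=0 G1=(1+0>=1)=1 G2=(0+0>=2)=0 -> 010
Step 2: G0=(1+0>=1)=1 G1=(0+0>=1)=0 G2=(0+1>=2)=0 -> 100
State from step 2 equals state from step 0 -> cycle length 2

Answer: 2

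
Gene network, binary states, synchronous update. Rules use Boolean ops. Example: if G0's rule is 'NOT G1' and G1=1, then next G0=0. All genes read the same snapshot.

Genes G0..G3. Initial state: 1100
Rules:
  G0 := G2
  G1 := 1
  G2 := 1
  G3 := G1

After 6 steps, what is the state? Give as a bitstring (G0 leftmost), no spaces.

Step 1: G0=G2=0 G1=1(const) G2=1(const) G3=G1=1 -> 0111
Step 2: G0=G2=1 G1=1(const) G2=1(const) G3=G1=1 -> 1111
Step 3: G0=G2=1 G1=1(const) G2=1(const) G3=G1=1 -> 1111
Step 4: G0=G2=1 G1=1(const) G2=1(const) G3=G1=1 -> 1111
Step 5: G0=G2=1 G1=1(const) G2=1(const) G3=G1=1 -> 1111
Step 6: G0=G2=1 G1=1(const) G2=1(const) G3=G1=1 -> 1111

1111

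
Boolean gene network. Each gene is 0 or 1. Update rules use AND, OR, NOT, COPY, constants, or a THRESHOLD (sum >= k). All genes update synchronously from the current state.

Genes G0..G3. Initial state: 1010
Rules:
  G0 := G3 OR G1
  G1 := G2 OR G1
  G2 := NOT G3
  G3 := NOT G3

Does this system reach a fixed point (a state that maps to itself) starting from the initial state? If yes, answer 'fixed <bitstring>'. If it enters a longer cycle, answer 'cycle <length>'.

Answer: cycle 2

Derivation:
Step 0: 1010
Step 1: G0=G3|G1=0|0=0 G1=G2|G1=1|0=1 G2=NOT G3=NOT 0=1 G3=NOT G3=NOT 0=1 -> 0111
Step 2: G0=G3|G1=1|1=1 G1=G2|G1=1|1=1 G2=NOT G3=NOT 1=0 G3=NOT G3=NOT 1=0 -> 1100
Step 3: G0=G3|G1=0|1=1 G1=G2|G1=0|1=1 G2=NOT G3=NOT 0=1 G3=NOT G3=NOT 0=1 -> 1111
Step 4: G0=G3|G1=1|1=1 G1=G2|G1=1|1=1 G2=NOT G3=NOT 1=0 G3=NOT G3=NOT 1=0 -> 1100
Cycle of length 2 starting at step 2 -> no fixed point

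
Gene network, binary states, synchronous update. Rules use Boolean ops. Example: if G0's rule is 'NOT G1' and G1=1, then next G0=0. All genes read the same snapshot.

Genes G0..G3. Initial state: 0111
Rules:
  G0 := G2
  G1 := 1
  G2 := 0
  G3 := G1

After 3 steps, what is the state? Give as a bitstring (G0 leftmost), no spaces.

Step 1: G0=G2=1 G1=1(const) G2=0(const) G3=G1=1 -> 1101
Step 2: G0=G2=0 G1=1(const) G2=0(const) G3=G1=1 -> 0101
Step 3: G0=G2=0 G1=1(const) G2=0(const) G3=G1=1 -> 0101

0101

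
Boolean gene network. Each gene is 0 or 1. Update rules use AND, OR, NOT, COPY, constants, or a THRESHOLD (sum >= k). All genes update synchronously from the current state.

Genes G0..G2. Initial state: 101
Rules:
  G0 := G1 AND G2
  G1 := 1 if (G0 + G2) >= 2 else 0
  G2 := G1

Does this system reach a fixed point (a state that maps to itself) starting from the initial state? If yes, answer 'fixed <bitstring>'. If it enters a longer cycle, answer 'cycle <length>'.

Step 0: 101
Step 1: G0=G1&G2=0&1=0 G1=(1+1>=2)=1 G2=G1=0 -> 010
Step 2: G0=G1&G2=1&0=0 G1=(0+0>=2)=0 G2=G1=1 -> 001
Step 3: G0=G1&G2=0&1=0 G1=(0+1>=2)=0 G2=G1=0 -> 000
Step 4: G0=G1&G2=0&0=0 G1=(0+0>=2)=0 G2=G1=0 -> 000
Fixed point reached at step 3: 000

Answer: fixed 000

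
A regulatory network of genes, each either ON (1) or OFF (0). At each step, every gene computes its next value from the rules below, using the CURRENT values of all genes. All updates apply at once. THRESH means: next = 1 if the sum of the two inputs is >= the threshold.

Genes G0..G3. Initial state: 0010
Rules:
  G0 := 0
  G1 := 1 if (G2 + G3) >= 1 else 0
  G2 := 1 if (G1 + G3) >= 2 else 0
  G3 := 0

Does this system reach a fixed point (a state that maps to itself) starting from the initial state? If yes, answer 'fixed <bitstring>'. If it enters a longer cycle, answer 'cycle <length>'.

Answer: fixed 0000

Derivation:
Step 0: 0010
Step 1: G0=0(const) G1=(1+0>=1)=1 G2=(0+0>=2)=0 G3=0(const) -> 0100
Step 2: G0=0(const) G1=(0+0>=1)=0 G2=(1+0>=2)=0 G3=0(const) -> 0000
Step 3: G0=0(const) G1=(0+0>=1)=0 G2=(0+0>=2)=0 G3=0(const) -> 0000
Fixed point reached at step 2: 0000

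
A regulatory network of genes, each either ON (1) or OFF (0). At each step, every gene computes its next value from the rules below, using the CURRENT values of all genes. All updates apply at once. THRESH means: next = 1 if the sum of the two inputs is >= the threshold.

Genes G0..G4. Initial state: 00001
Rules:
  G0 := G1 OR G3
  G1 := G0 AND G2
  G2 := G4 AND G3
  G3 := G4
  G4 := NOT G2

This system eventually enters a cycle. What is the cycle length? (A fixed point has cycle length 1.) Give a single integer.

Step 0: 00001
Step 1: G0=G1|G3=0|0=0 G1=G0&G2=0&0=0 G2=G4&G3=1&0=0 G3=G4=1 G4=NOT G2=NOT 0=1 -> 00011
Step 2: G0=G1|G3=0|1=1 G1=G0&G2=0&0=0 G2=G4&G3=1&1=1 G3=G4=1 G4=NOT G2=NOT 0=1 -> 10111
Step 3: G0=G1|G3=0|1=1 G1=G0&G2=1&1=1 G2=G4&G3=1&1=1 G3=G4=1 G4=NOT G2=NOT 1=0 -> 11110
Step 4: G0=G1|G3=1|1=1 G1=G0&G2=1&1=1 G2=G4&G3=0&1=0 G3=G4=0 G4=NOT G2=NOT 1=0 -> 11000
Step 5: G0=G1|G3=1|0=1 G1=G0&G2=1&0=0 G2=G4&G3=0&0=0 G3=G4=0 G4=NOT G2=NOT 0=1 -> 10001
Step 6: G0=G1|G3=0|0=0 G1=G0&G2=1&0=0 G2=G4&G3=1&0=0 G3=G4=1 G4=NOT G2=NOT 0=1 -> 00011
State from step 6 equals state from step 1 -> cycle length 5

Answer: 5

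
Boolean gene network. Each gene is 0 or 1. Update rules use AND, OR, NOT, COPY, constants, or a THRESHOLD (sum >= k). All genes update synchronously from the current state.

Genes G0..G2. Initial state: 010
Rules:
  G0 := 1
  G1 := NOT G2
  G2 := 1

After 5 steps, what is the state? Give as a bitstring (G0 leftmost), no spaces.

Step 1: G0=1(const) G1=NOT G2=NOT 0=1 G2=1(const) -> 111
Step 2: G0=1(const) G1=NOT G2=NOT 1=0 G2=1(const) -> 101
Step 3: G0=1(const) G1=NOT G2=NOT 1=0 G2=1(const) -> 101
Step 4: G0=1(const) G1=NOT G2=NOT 1=0 G2=1(const) -> 101
Step 5: G0=1(const) G1=NOT G2=NOT 1=0 G2=1(const) -> 101

101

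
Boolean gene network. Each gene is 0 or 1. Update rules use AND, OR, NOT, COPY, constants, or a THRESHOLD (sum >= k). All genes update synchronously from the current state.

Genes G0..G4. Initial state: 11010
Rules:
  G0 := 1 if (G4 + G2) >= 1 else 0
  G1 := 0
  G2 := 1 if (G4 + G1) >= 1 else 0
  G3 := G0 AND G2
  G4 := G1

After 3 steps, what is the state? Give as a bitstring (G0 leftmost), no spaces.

Step 1: G0=(0+0>=1)=0 G1=0(const) G2=(0+1>=1)=1 G3=G0&G2=1&0=0 G4=G1=1 -> 00101
Step 2: G0=(1+1>=1)=1 G1=0(const) G2=(1+0>=1)=1 G3=G0&G2=0&1=0 G4=G1=0 -> 10100
Step 3: G0=(0+1>=1)=1 G1=0(const) G2=(0+0>=1)=0 G3=G0&G2=1&1=1 G4=G1=0 -> 10010

10010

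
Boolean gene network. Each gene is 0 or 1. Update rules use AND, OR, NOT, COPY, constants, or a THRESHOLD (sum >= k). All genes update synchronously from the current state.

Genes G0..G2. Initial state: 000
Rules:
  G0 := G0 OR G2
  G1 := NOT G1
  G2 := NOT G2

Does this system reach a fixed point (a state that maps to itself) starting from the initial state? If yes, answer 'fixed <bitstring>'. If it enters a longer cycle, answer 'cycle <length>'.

Step 0: 000
Step 1: G0=G0|G2=0|0=0 G1=NOT G1=NOT 0=1 G2=NOT G2=NOT 0=1 -> 011
Step 2: G0=G0|G2=0|1=1 G1=NOT G1=NOT 1=0 G2=NOT G2=NOT 1=0 -> 100
Step 3: G0=G0|G2=1|0=1 G1=NOT G1=NOT 0=1 G2=NOT G2=NOT 0=1 -> 111
Step 4: G0=G0|G2=1|1=1 G1=NOT G1=NOT 1=0 G2=NOT G2=NOT 1=0 -> 100
Cycle of length 2 starting at step 2 -> no fixed point

Answer: cycle 2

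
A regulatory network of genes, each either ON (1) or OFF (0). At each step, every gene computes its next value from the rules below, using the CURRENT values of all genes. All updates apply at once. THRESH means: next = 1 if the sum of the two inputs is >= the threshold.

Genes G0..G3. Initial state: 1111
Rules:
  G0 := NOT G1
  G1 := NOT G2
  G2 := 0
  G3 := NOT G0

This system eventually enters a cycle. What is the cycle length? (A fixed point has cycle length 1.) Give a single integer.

Step 0: 1111
Step 1: G0=NOT G1=NOT 1=0 G1=NOT G2=NOT 1=0 G2=0(const) G3=NOT G0=NOT 1=0 -> 0000
Step 2: G0=NOT G1=NOT 0=1 G1=NOT G2=NOT 0=1 G2=0(const) G3=NOT G0=NOT 0=1 -> 1101
Step 3: G0=NOT G1=NOT 1=0 G1=NOT G2=NOT 0=1 G2=0(const) G3=NOT G0=NOT 1=0 -> 0100
Step 4: G0=NOT G1=NOT 1=0 G1=NOT G2=NOT 0=1 G2=0(const) G3=NOT G0=NOT 0=1 -> 0101
Step 5: G0=NOT G1=NOT 1=0 G1=NOT G2=NOT 0=1 G2=0(const) G3=NOT G0=NOT 0=1 -> 0101
State from step 5 equals state from step 4 -> cycle length 1

Answer: 1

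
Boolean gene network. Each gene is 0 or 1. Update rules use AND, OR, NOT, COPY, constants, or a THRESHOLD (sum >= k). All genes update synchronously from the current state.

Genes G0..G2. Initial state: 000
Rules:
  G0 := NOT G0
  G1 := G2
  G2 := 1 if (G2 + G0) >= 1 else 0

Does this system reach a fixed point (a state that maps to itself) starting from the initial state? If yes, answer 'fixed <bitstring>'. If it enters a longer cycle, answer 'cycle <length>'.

Step 0: 000
Step 1: G0=NOT G0=NOT 0=1 G1=G2=0 G2=(0+0>=1)=0 -> 100
Step 2: G0=NOT G0=NOT 1=0 G1=G2=0 G2=(0+1>=1)=1 -> 001
Step 3: G0=NOT G0=NOT 0=1 G1=G2=1 G2=(1+0>=1)=1 -> 111
Step 4: G0=NOT G0=NOT 1=0 G1=G2=1 G2=(1+1>=1)=1 -> 011
Step 5: G0=NOT G0=NOT 0=1 G1=G2=1 G2=(1+0>=1)=1 -> 111
Cycle of length 2 starting at step 3 -> no fixed point

Answer: cycle 2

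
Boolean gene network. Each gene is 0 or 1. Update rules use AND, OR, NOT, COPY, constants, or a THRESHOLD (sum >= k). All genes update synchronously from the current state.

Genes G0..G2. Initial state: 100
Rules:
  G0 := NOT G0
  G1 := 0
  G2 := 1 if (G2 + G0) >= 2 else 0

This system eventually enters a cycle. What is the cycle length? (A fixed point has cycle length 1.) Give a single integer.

Answer: 2

Derivation:
Step 0: 100
Step 1: G0=NOT G0=NOT 1=0 G1=0(const) G2=(0+1>=2)=0 -> 000
Step 2: G0=NOT G0=NOT 0=1 G1=0(const) G2=(0+0>=2)=0 -> 100
State from step 2 equals state from step 0 -> cycle length 2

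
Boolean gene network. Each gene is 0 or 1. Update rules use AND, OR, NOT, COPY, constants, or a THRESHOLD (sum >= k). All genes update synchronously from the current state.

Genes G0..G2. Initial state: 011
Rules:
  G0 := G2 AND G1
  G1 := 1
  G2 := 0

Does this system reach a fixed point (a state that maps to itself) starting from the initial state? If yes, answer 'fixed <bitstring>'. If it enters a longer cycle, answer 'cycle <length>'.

Answer: fixed 010

Derivation:
Step 0: 011
Step 1: G0=G2&G1=1&1=1 G1=1(const) G2=0(const) -> 110
Step 2: G0=G2&G1=0&1=0 G1=1(const) G2=0(const) -> 010
Step 3: G0=G2&G1=0&1=0 G1=1(const) G2=0(const) -> 010
Fixed point reached at step 2: 010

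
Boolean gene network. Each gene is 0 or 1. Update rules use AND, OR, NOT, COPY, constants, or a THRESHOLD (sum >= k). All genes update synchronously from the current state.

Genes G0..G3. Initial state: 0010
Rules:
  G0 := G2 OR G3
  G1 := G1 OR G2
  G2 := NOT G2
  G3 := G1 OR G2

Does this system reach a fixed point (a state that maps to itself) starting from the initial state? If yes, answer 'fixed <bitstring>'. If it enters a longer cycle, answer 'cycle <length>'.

Answer: cycle 2

Derivation:
Step 0: 0010
Step 1: G0=G2|G3=1|0=1 G1=G1|G2=0|1=1 G2=NOT G2=NOT 1=0 G3=G1|G2=0|1=1 -> 1101
Step 2: G0=G2|G3=0|1=1 G1=G1|G2=1|0=1 G2=NOT G2=NOT 0=1 G3=G1|G2=1|0=1 -> 1111
Step 3: G0=G2|G3=1|1=1 G1=G1|G2=1|1=1 G2=NOT G2=NOT 1=0 G3=G1|G2=1|1=1 -> 1101
Cycle of length 2 starting at step 1 -> no fixed point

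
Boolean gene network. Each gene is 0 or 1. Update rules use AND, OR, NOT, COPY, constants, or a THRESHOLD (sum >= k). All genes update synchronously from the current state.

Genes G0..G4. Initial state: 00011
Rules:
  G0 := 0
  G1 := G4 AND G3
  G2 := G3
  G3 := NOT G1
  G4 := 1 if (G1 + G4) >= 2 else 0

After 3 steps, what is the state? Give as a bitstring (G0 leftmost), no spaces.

Step 1: G0=0(const) G1=G4&G3=1&1=1 G2=G3=1 G3=NOT G1=NOT 0=1 G4=(0+1>=2)=0 -> 01110
Step 2: G0=0(const) G1=G4&G3=0&1=0 G2=G3=1 G3=NOT G1=NOT 1=0 G4=(1+0>=2)=0 -> 00100
Step 3: G0=0(const) G1=G4&G3=0&0=0 G2=G3=0 G3=NOT G1=NOT 0=1 G4=(0+0>=2)=0 -> 00010

00010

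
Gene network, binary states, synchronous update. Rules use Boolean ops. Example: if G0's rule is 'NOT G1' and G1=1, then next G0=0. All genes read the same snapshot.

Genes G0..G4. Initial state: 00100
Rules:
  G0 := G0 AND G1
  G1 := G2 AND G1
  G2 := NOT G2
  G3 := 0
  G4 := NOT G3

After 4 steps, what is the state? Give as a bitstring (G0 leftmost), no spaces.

Step 1: G0=G0&G1=0&0=0 G1=G2&G1=1&0=0 G2=NOT G2=NOT 1=0 G3=0(const) G4=NOT G3=NOT 0=1 -> 00001
Step 2: G0=G0&G1=0&0=0 G1=G2&G1=0&0=0 G2=NOT G2=NOT 0=1 G3=0(const) G4=NOT G3=NOT 0=1 -> 00101
Step 3: G0=G0&G1=0&0=0 G1=G2&G1=1&0=0 G2=NOT G2=NOT 1=0 G3=0(const) G4=NOT G3=NOT 0=1 -> 00001
Step 4: G0=G0&G1=0&0=0 G1=G2&G1=0&0=0 G2=NOT G2=NOT 0=1 G3=0(const) G4=NOT G3=NOT 0=1 -> 00101

00101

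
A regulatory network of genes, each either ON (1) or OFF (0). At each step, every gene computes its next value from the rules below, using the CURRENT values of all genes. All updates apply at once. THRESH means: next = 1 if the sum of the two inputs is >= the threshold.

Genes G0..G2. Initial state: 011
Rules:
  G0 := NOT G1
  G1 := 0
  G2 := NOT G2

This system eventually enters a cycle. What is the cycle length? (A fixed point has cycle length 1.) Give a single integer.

Answer: 2

Derivation:
Step 0: 011
Step 1: G0=NOT G1=NOT 1=0 G1=0(const) G2=NOT G2=NOT 1=0 -> 000
Step 2: G0=NOT G1=NOT 0=1 G1=0(const) G2=NOT G2=NOT 0=1 -> 101
Step 3: G0=NOT G1=NOT 0=1 G1=0(const) G2=NOT G2=NOT 1=0 -> 100
Step 4: G0=NOT G1=NOT 0=1 G1=0(const) G2=NOT G2=NOT 0=1 -> 101
State from step 4 equals state from step 2 -> cycle length 2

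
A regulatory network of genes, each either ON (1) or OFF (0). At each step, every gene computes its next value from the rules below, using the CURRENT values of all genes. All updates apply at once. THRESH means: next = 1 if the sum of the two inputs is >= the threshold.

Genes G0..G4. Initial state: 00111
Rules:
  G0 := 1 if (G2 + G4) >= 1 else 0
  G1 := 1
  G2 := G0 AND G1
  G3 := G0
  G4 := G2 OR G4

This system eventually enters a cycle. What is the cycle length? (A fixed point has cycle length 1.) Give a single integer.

Step 0: 00111
Step 1: G0=(1+1>=1)=1 G1=1(const) G2=G0&G1=0&0=0 G3=G0=0 G4=G2|G4=1|1=1 -> 11001
Step 2: G0=(0+1>=1)=1 G1=1(const) G2=G0&G1=1&1=1 G3=G0=1 G4=G2|G4=0|1=1 -> 11111
Step 3: G0=(1+1>=1)=1 G1=1(const) G2=G0&G1=1&1=1 G3=G0=1 G4=G2|G4=1|1=1 -> 11111
State from step 3 equals state from step 2 -> cycle length 1

Answer: 1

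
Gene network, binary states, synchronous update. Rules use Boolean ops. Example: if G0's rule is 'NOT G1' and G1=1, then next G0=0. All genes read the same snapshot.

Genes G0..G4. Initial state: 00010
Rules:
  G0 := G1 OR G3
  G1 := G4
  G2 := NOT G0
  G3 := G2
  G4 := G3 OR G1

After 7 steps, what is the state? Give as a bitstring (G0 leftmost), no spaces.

Step 1: G0=G1|G3=0|1=1 G1=G4=0 G2=NOT G0=NOT 0=1 G3=G2=0 G4=G3|G1=1|0=1 -> 10101
Step 2: G0=G1|G3=0|0=0 G1=G4=1 G2=NOT G0=NOT 1=0 G3=G2=1 G4=G3|G1=0|0=0 -> 01010
Step 3: G0=G1|G3=1|1=1 G1=G4=0 G2=NOT G0=NOT 0=1 G3=G2=0 G4=G3|G1=1|1=1 -> 10101
Step 4: G0=G1|G3=0|0=0 G1=G4=1 G2=NOT G0=NOT 1=0 G3=G2=1 G4=G3|G1=0|0=0 -> 01010
Step 5: G0=G1|G3=1|1=1 G1=G4=0 G2=NOT G0=NOT 0=1 G3=G2=0 G4=G3|G1=1|1=1 -> 10101
Step 6: G0=G1|G3=0|0=0 G1=G4=1 G2=NOT G0=NOT 1=0 G3=G2=1 G4=G3|G1=0|0=0 -> 01010
Step 7: G0=G1|G3=1|1=1 G1=G4=0 G2=NOT G0=NOT 0=1 G3=G2=0 G4=G3|G1=1|1=1 -> 10101

10101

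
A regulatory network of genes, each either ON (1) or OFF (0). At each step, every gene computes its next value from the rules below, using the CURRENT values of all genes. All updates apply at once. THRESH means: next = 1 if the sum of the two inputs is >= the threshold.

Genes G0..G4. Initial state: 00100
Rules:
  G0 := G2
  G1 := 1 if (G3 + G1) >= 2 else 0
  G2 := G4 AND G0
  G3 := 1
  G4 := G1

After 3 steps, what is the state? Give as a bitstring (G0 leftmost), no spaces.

Step 1: G0=G2=1 G1=(0+0>=2)=0 G2=G4&G0=0&0=0 G3=1(const) G4=G1=0 -> 10010
Step 2: G0=G2=0 G1=(1+0>=2)=0 G2=G4&G0=0&1=0 G3=1(const) G4=G1=0 -> 00010
Step 3: G0=G2=0 G1=(1+0>=2)=0 G2=G4&G0=0&0=0 G3=1(const) G4=G1=0 -> 00010

00010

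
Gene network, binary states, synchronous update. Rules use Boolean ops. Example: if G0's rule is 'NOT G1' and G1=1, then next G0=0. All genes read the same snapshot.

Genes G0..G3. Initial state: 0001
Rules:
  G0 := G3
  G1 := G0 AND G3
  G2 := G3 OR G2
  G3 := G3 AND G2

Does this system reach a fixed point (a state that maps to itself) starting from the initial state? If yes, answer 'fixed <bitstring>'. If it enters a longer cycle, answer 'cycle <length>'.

Step 0: 0001
Step 1: G0=G3=1 G1=G0&G3=0&1=0 G2=G3|G2=1|0=1 G3=G3&G2=1&0=0 -> 1010
Step 2: G0=G3=0 G1=G0&G3=1&0=0 G2=G3|G2=0|1=1 G3=G3&G2=0&1=0 -> 0010
Step 3: G0=G3=0 G1=G0&G3=0&0=0 G2=G3|G2=0|1=1 G3=G3&G2=0&1=0 -> 0010
Fixed point reached at step 2: 0010

Answer: fixed 0010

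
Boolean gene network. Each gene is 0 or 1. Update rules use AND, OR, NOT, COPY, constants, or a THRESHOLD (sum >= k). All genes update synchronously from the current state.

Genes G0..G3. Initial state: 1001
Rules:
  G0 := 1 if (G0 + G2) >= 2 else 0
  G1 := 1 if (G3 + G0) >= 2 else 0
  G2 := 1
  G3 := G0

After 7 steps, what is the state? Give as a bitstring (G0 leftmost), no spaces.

Step 1: G0=(1+0>=2)=0 G1=(1+1>=2)=1 G2=1(const) G3=G0=1 -> 0111
Step 2: G0=(0+1>=2)=0 G1=(1+0>=2)=0 G2=1(const) G3=G0=0 -> 0010
Step 3: G0=(0+1>=2)=0 G1=(0+0>=2)=0 G2=1(const) G3=G0=0 -> 0010
Step 4: G0=(0+1>=2)=0 G1=(0+0>=2)=0 G2=1(const) G3=G0=0 -> 0010
Step 5: G0=(0+1>=2)=0 G1=(0+0>=2)=0 G2=1(const) G3=G0=0 -> 0010
Step 6: G0=(0+1>=2)=0 G1=(0+0>=2)=0 G2=1(const) G3=G0=0 -> 0010
Step 7: G0=(0+1>=2)=0 G1=(0+0>=2)=0 G2=1(const) G3=G0=0 -> 0010

0010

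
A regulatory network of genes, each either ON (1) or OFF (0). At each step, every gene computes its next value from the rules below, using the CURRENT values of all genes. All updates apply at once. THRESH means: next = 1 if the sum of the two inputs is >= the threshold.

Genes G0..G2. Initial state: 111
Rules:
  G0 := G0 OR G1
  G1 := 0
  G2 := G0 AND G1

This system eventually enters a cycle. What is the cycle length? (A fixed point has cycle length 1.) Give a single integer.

Step 0: 111
Step 1: G0=G0|G1=1|1=1 G1=0(const) G2=G0&G1=1&1=1 -> 101
Step 2: G0=G0|G1=1|0=1 G1=0(const) G2=G0&G1=1&0=0 -> 100
Step 3: G0=G0|G1=1|0=1 G1=0(const) G2=G0&G1=1&0=0 -> 100
State from step 3 equals state from step 2 -> cycle length 1

Answer: 1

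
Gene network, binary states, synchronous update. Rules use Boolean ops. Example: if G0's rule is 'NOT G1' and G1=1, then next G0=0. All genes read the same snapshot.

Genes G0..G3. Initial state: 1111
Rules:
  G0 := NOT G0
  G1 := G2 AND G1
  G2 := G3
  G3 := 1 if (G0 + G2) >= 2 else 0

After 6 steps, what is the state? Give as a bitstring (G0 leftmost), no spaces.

Step 1: G0=NOT G0=NOT 1=0 G1=G2&G1=1&1=1 G2=G3=1 G3=(1+1>=2)=1 -> 0111
Step 2: G0=NOT G0=NOT 0=1 G1=G2&G1=1&1=1 G2=G3=1 G3=(0+1>=2)=0 -> 1110
Step 3: G0=NOT G0=NOT 1=0 G1=G2&G1=1&1=1 G2=G3=0 G3=(1+1>=2)=1 -> 0101
Step 4: G0=NOT G0=NOT 0=1 G1=G2&G1=0&1=0 G2=G3=1 G3=(0+0>=2)=0 -> 1010
Step 5: G0=NOT G0=NOT 1=0 G1=G2&G1=1&0=0 G2=G3=0 G3=(1+1>=2)=1 -> 0001
Step 6: G0=NOT G0=NOT 0=1 G1=G2&G1=0&0=0 G2=G3=1 G3=(0+0>=2)=0 -> 1010

1010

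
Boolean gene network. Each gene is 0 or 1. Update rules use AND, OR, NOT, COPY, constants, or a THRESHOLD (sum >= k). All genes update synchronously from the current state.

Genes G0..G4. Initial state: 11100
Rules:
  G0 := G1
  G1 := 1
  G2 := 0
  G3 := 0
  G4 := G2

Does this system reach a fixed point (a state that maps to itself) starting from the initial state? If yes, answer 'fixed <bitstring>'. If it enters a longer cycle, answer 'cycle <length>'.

Step 0: 11100
Step 1: G0=G1=1 G1=1(const) G2=0(const) G3=0(const) G4=G2=1 -> 11001
Step 2: G0=G1=1 G1=1(const) G2=0(const) G3=0(const) G4=G2=0 -> 11000
Step 3: G0=G1=1 G1=1(const) G2=0(const) G3=0(const) G4=G2=0 -> 11000
Fixed point reached at step 2: 11000

Answer: fixed 11000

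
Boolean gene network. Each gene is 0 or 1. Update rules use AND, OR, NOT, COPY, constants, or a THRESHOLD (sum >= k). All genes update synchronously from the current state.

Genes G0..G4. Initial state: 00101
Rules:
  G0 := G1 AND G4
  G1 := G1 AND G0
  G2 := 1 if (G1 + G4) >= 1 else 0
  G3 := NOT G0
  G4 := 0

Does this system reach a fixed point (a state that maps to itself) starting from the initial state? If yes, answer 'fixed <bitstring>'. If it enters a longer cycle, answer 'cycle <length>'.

Step 0: 00101
Step 1: G0=G1&G4=0&1=0 G1=G1&G0=0&0=0 G2=(0+1>=1)=1 G3=NOT G0=NOT 0=1 G4=0(const) -> 00110
Step 2: G0=G1&G4=0&0=0 G1=G1&G0=0&0=0 G2=(0+0>=1)=0 G3=NOT G0=NOT 0=1 G4=0(const) -> 00010
Step 3: G0=G1&G4=0&0=0 G1=G1&G0=0&0=0 G2=(0+0>=1)=0 G3=NOT G0=NOT 0=1 G4=0(const) -> 00010
Fixed point reached at step 2: 00010

Answer: fixed 00010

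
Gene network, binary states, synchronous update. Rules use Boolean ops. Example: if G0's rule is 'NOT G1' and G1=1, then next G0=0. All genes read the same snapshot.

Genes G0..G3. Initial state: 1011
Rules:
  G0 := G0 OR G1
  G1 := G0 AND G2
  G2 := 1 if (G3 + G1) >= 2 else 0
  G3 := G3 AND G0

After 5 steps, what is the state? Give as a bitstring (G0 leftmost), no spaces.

Step 1: G0=G0|G1=1|0=1 G1=G0&G2=1&1=1 G2=(1+0>=2)=0 G3=G3&G0=1&1=1 -> 1101
Step 2: G0=G0|G1=1|1=1 G1=G0&G2=1&0=0 G2=(1+1>=2)=1 G3=G3&G0=1&1=1 -> 1011
Step 3: G0=G0|G1=1|0=1 G1=G0&G2=1&1=1 G2=(1+0>=2)=0 G3=G3&G0=1&1=1 -> 1101
Step 4: G0=G0|G1=1|1=1 G1=G0&G2=1&0=0 G2=(1+1>=2)=1 G3=G3&G0=1&1=1 -> 1011
Step 5: G0=G0|G1=1|0=1 G1=G0&G2=1&1=1 G2=(1+0>=2)=0 G3=G3&G0=1&1=1 -> 1101

1101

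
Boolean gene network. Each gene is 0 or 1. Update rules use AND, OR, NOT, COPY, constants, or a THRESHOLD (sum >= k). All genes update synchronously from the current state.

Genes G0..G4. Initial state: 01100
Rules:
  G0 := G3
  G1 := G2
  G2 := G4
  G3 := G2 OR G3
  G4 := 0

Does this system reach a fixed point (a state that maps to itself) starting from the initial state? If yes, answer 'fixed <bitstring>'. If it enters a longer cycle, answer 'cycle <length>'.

Step 0: 01100
Step 1: G0=G3=0 G1=G2=1 G2=G4=0 G3=G2|G3=1|0=1 G4=0(const) -> 01010
Step 2: G0=G3=1 G1=G2=0 G2=G4=0 G3=G2|G3=0|1=1 G4=0(const) -> 10010
Step 3: G0=G3=1 G1=G2=0 G2=G4=0 G3=G2|G3=0|1=1 G4=0(const) -> 10010
Fixed point reached at step 2: 10010

Answer: fixed 10010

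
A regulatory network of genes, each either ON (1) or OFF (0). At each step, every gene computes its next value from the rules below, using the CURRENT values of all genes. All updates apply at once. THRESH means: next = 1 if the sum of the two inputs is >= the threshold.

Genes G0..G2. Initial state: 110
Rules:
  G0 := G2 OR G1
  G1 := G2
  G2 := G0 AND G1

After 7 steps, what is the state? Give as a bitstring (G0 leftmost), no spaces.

Step 1: G0=G2|G1=0|1=1 G1=G2=0 G2=G0&G1=1&1=1 -> 101
Step 2: G0=G2|G1=1|0=1 G1=G2=1 G2=G0&G1=1&0=0 -> 110
Step 3: G0=G2|G1=0|1=1 G1=G2=0 G2=G0&G1=1&1=1 -> 101
Step 4: G0=G2|G1=1|0=1 G1=G2=1 G2=G0&G1=1&0=0 -> 110
Step 5: G0=G2|G1=0|1=1 G1=G2=0 G2=G0&G1=1&1=1 -> 101
Step 6: G0=G2|G1=1|0=1 G1=G2=1 G2=G0&G1=1&0=0 -> 110
Step 7: G0=G2|G1=0|1=1 G1=G2=0 G2=G0&G1=1&1=1 -> 101

101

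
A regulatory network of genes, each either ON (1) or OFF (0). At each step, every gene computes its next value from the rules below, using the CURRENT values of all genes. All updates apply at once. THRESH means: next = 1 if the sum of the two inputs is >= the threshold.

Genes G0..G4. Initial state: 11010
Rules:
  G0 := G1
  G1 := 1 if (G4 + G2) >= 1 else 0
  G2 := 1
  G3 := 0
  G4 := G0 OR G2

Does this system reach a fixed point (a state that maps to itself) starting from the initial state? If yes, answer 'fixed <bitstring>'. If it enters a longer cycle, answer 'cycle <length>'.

Answer: fixed 11101

Derivation:
Step 0: 11010
Step 1: G0=G1=1 G1=(0+0>=1)=0 G2=1(const) G3=0(const) G4=G0|G2=1|0=1 -> 10101
Step 2: G0=G1=0 G1=(1+1>=1)=1 G2=1(const) G3=0(const) G4=G0|G2=1|1=1 -> 01101
Step 3: G0=G1=1 G1=(1+1>=1)=1 G2=1(const) G3=0(const) G4=G0|G2=0|1=1 -> 11101
Step 4: G0=G1=1 G1=(1+1>=1)=1 G2=1(const) G3=0(const) G4=G0|G2=1|1=1 -> 11101
Fixed point reached at step 3: 11101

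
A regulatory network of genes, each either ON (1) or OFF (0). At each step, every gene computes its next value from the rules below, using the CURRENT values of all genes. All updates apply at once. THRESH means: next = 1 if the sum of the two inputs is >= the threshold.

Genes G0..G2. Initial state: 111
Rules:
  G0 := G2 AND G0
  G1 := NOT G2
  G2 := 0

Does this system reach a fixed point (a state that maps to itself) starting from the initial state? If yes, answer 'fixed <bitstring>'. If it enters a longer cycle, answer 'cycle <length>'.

Step 0: 111
Step 1: G0=G2&G0=1&1=1 G1=NOT G2=NOT 1=0 G2=0(const) -> 100
Step 2: G0=G2&G0=0&1=0 G1=NOT G2=NOT 0=1 G2=0(const) -> 010
Step 3: G0=G2&G0=0&0=0 G1=NOT G2=NOT 0=1 G2=0(const) -> 010
Fixed point reached at step 2: 010

Answer: fixed 010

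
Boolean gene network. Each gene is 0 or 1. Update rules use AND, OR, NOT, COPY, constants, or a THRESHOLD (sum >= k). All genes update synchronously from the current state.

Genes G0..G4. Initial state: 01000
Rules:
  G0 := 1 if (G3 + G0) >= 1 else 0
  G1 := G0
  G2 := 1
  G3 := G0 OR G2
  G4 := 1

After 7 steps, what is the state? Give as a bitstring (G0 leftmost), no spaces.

Step 1: G0=(0+0>=1)=0 G1=G0=0 G2=1(const) G3=G0|G2=0|0=0 G4=1(const) -> 00101
Step 2: G0=(0+0>=1)=0 G1=G0=0 G2=1(const) G3=G0|G2=0|1=1 G4=1(const) -> 00111
Step 3: G0=(1+0>=1)=1 G1=G0=0 G2=1(const) G3=G0|G2=0|1=1 G4=1(const) -> 10111
Step 4: G0=(1+1>=1)=1 G1=G0=1 G2=1(const) G3=G0|G2=1|1=1 G4=1(const) -> 11111
Step 5: G0=(1+1>=1)=1 G1=G0=1 G2=1(const) G3=G0|G2=1|1=1 G4=1(const) -> 11111
Step 6: G0=(1+1>=1)=1 G1=G0=1 G2=1(const) G3=G0|G2=1|1=1 G4=1(const) -> 11111
Step 7: G0=(1+1>=1)=1 G1=G0=1 G2=1(const) G3=G0|G2=1|1=1 G4=1(const) -> 11111

11111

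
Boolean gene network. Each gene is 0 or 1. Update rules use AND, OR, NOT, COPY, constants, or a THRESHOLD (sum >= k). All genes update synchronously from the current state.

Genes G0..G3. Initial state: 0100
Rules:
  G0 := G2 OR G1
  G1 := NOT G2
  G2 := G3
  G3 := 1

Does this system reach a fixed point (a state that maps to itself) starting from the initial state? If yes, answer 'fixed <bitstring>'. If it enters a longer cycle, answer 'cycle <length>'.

Answer: fixed 1011

Derivation:
Step 0: 0100
Step 1: G0=G2|G1=0|1=1 G1=NOT G2=NOT 0=1 G2=G3=0 G3=1(const) -> 1101
Step 2: G0=G2|G1=0|1=1 G1=NOT G2=NOT 0=1 G2=G3=1 G3=1(const) -> 1111
Step 3: G0=G2|G1=1|1=1 G1=NOT G2=NOT 1=0 G2=G3=1 G3=1(const) -> 1011
Step 4: G0=G2|G1=1|0=1 G1=NOT G2=NOT 1=0 G2=G3=1 G3=1(const) -> 1011
Fixed point reached at step 3: 1011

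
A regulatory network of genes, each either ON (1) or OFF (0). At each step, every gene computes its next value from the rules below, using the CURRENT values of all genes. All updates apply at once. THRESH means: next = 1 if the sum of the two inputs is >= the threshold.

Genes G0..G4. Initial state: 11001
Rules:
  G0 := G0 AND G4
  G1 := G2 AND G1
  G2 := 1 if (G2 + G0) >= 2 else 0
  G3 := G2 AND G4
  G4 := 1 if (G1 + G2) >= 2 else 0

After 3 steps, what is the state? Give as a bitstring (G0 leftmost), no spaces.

Step 1: G0=G0&G4=1&1=1 G1=G2&G1=0&1=0 G2=(0+1>=2)=0 G3=G2&G4=0&1=0 G4=(1+0>=2)=0 -> 10000
Step 2: G0=G0&G4=1&0=0 G1=G2&G1=0&0=0 G2=(0+1>=2)=0 G3=G2&G4=0&0=0 G4=(0+0>=2)=0 -> 00000
Step 3: G0=G0&G4=0&0=0 G1=G2&G1=0&0=0 G2=(0+0>=2)=0 G3=G2&G4=0&0=0 G4=(0+0>=2)=0 -> 00000

00000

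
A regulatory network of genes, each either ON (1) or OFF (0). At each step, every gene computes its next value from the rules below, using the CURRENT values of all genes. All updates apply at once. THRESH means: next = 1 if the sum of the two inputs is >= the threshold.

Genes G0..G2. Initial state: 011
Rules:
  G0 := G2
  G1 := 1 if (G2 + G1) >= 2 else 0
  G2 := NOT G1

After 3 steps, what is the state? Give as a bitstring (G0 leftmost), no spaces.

Step 1: G0=G2=1 G1=(1+1>=2)=1 G2=NOT G1=NOT 1=0 -> 110
Step 2: G0=G2=0 G1=(0+1>=2)=0 G2=NOT G1=NOT 1=0 -> 000
Step 3: G0=G2=0 G1=(0+0>=2)=0 G2=NOT G1=NOT 0=1 -> 001

001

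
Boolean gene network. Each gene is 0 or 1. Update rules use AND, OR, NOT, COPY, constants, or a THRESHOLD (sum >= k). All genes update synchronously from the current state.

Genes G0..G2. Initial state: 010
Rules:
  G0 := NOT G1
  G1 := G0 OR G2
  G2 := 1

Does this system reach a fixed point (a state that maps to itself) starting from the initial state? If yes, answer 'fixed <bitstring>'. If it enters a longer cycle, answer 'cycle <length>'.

Answer: fixed 011

Derivation:
Step 0: 010
Step 1: G0=NOT G1=NOT 1=0 G1=G0|G2=0|0=0 G2=1(const) -> 001
Step 2: G0=NOT G1=NOT 0=1 G1=G0|G2=0|1=1 G2=1(const) -> 111
Step 3: G0=NOT G1=NOT 1=0 G1=G0|G2=1|1=1 G2=1(const) -> 011
Step 4: G0=NOT G1=NOT 1=0 G1=G0|G2=0|1=1 G2=1(const) -> 011
Fixed point reached at step 3: 011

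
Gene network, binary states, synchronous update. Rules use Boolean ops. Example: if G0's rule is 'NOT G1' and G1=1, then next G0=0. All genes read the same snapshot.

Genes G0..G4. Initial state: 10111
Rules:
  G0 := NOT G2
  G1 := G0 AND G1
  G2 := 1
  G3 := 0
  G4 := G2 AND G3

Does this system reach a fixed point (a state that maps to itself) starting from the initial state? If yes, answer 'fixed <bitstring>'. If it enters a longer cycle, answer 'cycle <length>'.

Step 0: 10111
Step 1: G0=NOT G2=NOT 1=0 G1=G0&G1=1&0=0 G2=1(const) G3=0(const) G4=G2&G3=1&1=1 -> 00101
Step 2: G0=NOT G2=NOT 1=0 G1=G0&G1=0&0=0 G2=1(const) G3=0(const) G4=G2&G3=1&0=0 -> 00100
Step 3: G0=NOT G2=NOT 1=0 G1=G0&G1=0&0=0 G2=1(const) G3=0(const) G4=G2&G3=1&0=0 -> 00100
Fixed point reached at step 2: 00100

Answer: fixed 00100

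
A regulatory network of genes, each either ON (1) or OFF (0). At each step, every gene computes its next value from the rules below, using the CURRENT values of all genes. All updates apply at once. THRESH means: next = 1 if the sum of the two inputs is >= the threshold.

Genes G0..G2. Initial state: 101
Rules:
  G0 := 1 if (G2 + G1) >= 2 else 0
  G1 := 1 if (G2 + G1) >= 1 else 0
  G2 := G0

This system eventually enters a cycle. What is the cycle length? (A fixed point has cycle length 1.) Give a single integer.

Step 0: 101
Step 1: G0=(1+0>=2)=0 G1=(1+0>=1)=1 G2=G0=1 -> 011
Step 2: G0=(1+1>=2)=1 G1=(1+1>=1)=1 G2=G0=0 -> 110
Step 3: G0=(0+1>=2)=0 G1=(0+1>=1)=1 G2=G0=1 -> 011
State from step 3 equals state from step 1 -> cycle length 2

Answer: 2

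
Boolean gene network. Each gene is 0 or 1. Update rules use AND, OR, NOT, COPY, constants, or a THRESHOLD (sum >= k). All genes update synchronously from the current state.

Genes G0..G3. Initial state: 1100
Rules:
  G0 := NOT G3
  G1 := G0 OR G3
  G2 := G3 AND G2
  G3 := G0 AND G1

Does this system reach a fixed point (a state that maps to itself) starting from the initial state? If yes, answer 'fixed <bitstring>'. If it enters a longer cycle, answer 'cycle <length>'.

Step 0: 1100
Step 1: G0=NOT G3=NOT 0=1 G1=G0|G3=1|0=1 G2=G3&G2=0&0=0 G3=G0&G1=1&1=1 -> 1101
Step 2: G0=NOT G3=NOT 1=0 G1=G0|G3=1|1=1 G2=G3&G2=1&0=0 G3=G0&G1=1&1=1 -> 0101
Step 3: G0=NOT G3=NOT 1=0 G1=G0|G3=0|1=1 G2=G3&G2=1&0=0 G3=G0&G1=0&1=0 -> 0100
Step 4: G0=NOT G3=NOT 0=1 G1=G0|G3=0|0=0 G2=G3&G2=0&0=0 G3=G0&G1=0&1=0 -> 1000
Step 5: G0=NOT G3=NOT 0=1 G1=G0|G3=1|0=1 G2=G3&G2=0&0=0 G3=G0&G1=1&0=0 -> 1100
Cycle of length 5 starting at step 0 -> no fixed point

Answer: cycle 5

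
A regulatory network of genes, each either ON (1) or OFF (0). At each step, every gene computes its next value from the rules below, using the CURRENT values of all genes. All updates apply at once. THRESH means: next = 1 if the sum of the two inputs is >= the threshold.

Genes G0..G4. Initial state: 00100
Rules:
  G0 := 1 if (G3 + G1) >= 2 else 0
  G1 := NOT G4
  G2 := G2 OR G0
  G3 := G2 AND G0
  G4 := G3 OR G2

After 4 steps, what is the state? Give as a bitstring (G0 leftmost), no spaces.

Step 1: G0=(0+0>=2)=0 G1=NOT G4=NOT 0=1 G2=G2|G0=1|0=1 G3=G2&G0=1&0=0 G4=G3|G2=0|1=1 -> 01101
Step 2: G0=(0+1>=2)=0 G1=NOT G4=NOT 1=0 G2=G2|G0=1|0=1 G3=G2&G0=1&0=0 G4=G3|G2=0|1=1 -> 00101
Step 3: G0=(0+0>=2)=0 G1=NOT G4=NOT 1=0 G2=G2|G0=1|0=1 G3=G2&G0=1&0=0 G4=G3|G2=0|1=1 -> 00101
Step 4: G0=(0+0>=2)=0 G1=NOT G4=NOT 1=0 G2=G2|G0=1|0=1 G3=G2&G0=1&0=0 G4=G3|G2=0|1=1 -> 00101

00101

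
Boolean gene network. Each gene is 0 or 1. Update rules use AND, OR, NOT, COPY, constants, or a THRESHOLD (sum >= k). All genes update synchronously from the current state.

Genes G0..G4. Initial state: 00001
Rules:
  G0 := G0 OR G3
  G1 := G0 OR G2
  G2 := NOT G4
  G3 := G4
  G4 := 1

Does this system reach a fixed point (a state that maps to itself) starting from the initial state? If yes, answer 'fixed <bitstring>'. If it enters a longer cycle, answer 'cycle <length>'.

Answer: fixed 11011

Derivation:
Step 0: 00001
Step 1: G0=G0|G3=0|0=0 G1=G0|G2=0|0=0 G2=NOT G4=NOT 1=0 G3=G4=1 G4=1(const) -> 00011
Step 2: G0=G0|G3=0|1=1 G1=G0|G2=0|0=0 G2=NOT G4=NOT 1=0 G3=G4=1 G4=1(const) -> 10011
Step 3: G0=G0|G3=1|1=1 G1=G0|G2=1|0=1 G2=NOT G4=NOT 1=0 G3=G4=1 G4=1(const) -> 11011
Step 4: G0=G0|G3=1|1=1 G1=G0|G2=1|0=1 G2=NOT G4=NOT 1=0 G3=G4=1 G4=1(const) -> 11011
Fixed point reached at step 3: 11011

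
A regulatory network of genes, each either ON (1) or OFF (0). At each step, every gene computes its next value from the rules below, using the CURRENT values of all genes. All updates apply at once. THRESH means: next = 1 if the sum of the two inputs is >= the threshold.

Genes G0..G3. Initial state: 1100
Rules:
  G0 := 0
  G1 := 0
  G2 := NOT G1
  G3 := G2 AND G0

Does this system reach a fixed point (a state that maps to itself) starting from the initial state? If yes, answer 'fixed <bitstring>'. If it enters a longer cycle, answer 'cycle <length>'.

Step 0: 1100
Step 1: G0=0(const) G1=0(const) G2=NOT G1=NOT 1=0 G3=G2&G0=0&1=0 -> 0000
Step 2: G0=0(const) G1=0(const) G2=NOT G1=NOT 0=1 G3=G2&G0=0&0=0 -> 0010
Step 3: G0=0(const) G1=0(const) G2=NOT G1=NOT 0=1 G3=G2&G0=1&0=0 -> 0010
Fixed point reached at step 2: 0010

Answer: fixed 0010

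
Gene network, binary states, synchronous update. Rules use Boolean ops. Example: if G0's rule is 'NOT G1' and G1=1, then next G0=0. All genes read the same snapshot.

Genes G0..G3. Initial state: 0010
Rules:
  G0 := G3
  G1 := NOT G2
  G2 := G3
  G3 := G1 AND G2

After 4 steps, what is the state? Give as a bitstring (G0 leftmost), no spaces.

Step 1: G0=G3=0 G1=NOT G2=NOT 1=0 G2=G3=0 G3=G1&G2=0&1=0 -> 0000
Step 2: G0=G3=0 G1=NOT G2=NOT 0=1 G2=G3=0 G3=G1&G2=0&0=0 -> 0100
Step 3: G0=G3=0 G1=NOT G2=NOT 0=1 G2=G3=0 G3=G1&G2=1&0=0 -> 0100
Step 4: G0=G3=0 G1=NOT G2=NOT 0=1 G2=G3=0 G3=G1&G2=1&0=0 -> 0100

0100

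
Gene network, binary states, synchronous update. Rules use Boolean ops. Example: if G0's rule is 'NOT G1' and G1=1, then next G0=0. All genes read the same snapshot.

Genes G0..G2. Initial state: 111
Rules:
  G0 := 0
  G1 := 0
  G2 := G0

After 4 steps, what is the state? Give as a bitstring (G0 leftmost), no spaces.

Step 1: G0=0(const) G1=0(const) G2=G0=1 -> 001
Step 2: G0=0(const) G1=0(const) G2=G0=0 -> 000
Step 3: G0=0(const) G1=0(const) G2=G0=0 -> 000
Step 4: G0=0(const) G1=0(const) G2=G0=0 -> 000

000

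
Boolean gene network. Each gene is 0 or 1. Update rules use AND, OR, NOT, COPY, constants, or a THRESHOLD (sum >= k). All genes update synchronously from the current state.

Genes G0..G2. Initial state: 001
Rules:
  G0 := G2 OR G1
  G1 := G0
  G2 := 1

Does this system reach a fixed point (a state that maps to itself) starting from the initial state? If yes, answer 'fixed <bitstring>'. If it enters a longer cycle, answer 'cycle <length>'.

Answer: fixed 111

Derivation:
Step 0: 001
Step 1: G0=G2|G1=1|0=1 G1=G0=0 G2=1(const) -> 101
Step 2: G0=G2|G1=1|0=1 G1=G0=1 G2=1(const) -> 111
Step 3: G0=G2|G1=1|1=1 G1=G0=1 G2=1(const) -> 111
Fixed point reached at step 2: 111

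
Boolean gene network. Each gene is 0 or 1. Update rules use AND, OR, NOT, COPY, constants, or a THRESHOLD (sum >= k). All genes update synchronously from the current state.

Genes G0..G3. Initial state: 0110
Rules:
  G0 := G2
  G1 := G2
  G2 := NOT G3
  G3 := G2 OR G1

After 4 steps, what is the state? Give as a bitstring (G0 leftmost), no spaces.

Step 1: G0=G2=1 G1=G2=1 G2=NOT G3=NOT 0=1 G3=G2|G1=1|1=1 -> 1111
Step 2: G0=G2=1 G1=G2=1 G2=NOT G3=NOT 1=0 G3=G2|G1=1|1=1 -> 1101
Step 3: G0=G2=0 G1=G2=0 G2=NOT G3=NOT 1=0 G3=G2|G1=0|1=1 -> 0001
Step 4: G0=G2=0 G1=G2=0 G2=NOT G3=NOT 1=0 G3=G2|G1=0|0=0 -> 0000

0000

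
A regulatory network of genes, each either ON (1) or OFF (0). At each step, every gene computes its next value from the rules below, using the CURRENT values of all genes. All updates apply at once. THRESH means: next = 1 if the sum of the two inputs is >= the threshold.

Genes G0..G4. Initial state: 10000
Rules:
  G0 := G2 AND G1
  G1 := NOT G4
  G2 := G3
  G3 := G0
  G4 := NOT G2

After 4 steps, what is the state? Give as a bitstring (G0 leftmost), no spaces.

Step 1: G0=G2&G1=0&0=0 G1=NOT G4=NOT 0=1 G2=G3=0 G3=G0=1 G4=NOT G2=NOT 0=1 -> 01011
Step 2: G0=G2&G1=0&1=0 G1=NOT G4=NOT 1=0 G2=G3=1 G3=G0=0 G4=NOT G2=NOT 0=1 -> 00101
Step 3: G0=G2&G1=1&0=0 G1=NOT G4=NOT 1=0 G2=G3=0 G3=G0=0 G4=NOT G2=NOT 1=0 -> 00000
Step 4: G0=G2&G1=0&0=0 G1=NOT G4=NOT 0=1 G2=G3=0 G3=G0=0 G4=NOT G2=NOT 0=1 -> 01001

01001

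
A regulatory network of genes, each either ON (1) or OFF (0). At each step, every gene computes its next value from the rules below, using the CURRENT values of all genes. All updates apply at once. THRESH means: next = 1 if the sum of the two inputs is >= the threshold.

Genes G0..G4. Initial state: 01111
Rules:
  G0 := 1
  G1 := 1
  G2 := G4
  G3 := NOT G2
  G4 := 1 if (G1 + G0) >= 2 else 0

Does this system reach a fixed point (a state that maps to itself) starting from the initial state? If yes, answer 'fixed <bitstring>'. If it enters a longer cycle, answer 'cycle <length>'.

Answer: fixed 11101

Derivation:
Step 0: 01111
Step 1: G0=1(const) G1=1(const) G2=G4=1 G3=NOT G2=NOT 1=0 G4=(1+0>=2)=0 -> 11100
Step 2: G0=1(const) G1=1(const) G2=G4=0 G3=NOT G2=NOT 1=0 G4=(1+1>=2)=1 -> 11001
Step 3: G0=1(const) G1=1(const) G2=G4=1 G3=NOT G2=NOT 0=1 G4=(1+1>=2)=1 -> 11111
Step 4: G0=1(const) G1=1(const) G2=G4=1 G3=NOT G2=NOT 1=0 G4=(1+1>=2)=1 -> 11101
Step 5: G0=1(const) G1=1(const) G2=G4=1 G3=NOT G2=NOT 1=0 G4=(1+1>=2)=1 -> 11101
Fixed point reached at step 4: 11101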